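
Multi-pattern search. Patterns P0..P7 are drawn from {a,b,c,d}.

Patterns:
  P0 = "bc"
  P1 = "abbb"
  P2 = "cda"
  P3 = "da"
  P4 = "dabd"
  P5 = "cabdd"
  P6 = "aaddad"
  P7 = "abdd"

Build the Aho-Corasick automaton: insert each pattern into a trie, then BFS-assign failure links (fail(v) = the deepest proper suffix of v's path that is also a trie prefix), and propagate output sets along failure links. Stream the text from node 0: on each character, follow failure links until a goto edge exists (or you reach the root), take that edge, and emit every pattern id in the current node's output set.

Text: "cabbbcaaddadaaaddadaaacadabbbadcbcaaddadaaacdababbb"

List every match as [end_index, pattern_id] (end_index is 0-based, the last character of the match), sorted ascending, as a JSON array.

Build automaton:
Trie nodes:
  0='ε' goto a→3 b→1 c→7 d→10
  1='b' goto c→2
  2='bc' goto ·  [P0 ends]
  3='a' goto a→18 b→4
  4='ab' goto b→5 d→23
  5='abb' goto b→6
  6='abbb' goto ·  [P1 ends]
  7='c' goto a→14 d→8
  8='cd' goto a→9
  9='cda' goto ·  [P2 ends]
  10='d' goto a→11
  11='da' goto b→12  [P3 ends]
  12='dab' goto d→13
  13='dabd' goto ·  [P4 ends]
  14='ca' goto b→15
  15='cab' goto d→16
  16='cabd' goto d→17
  17='cabdd' goto ·  [P5 ends]
  18='aa' goto d→19
  19='aad' goto d→20
  20='aadd' goto a→21
  21='aadda' goto d→22
  22='aaddad' goto ·  [P6 ends]
  23='abd' goto d→24
  24='abdd' goto ·  [P7 ends]

BFS fail/out derivation:
  fail(1) 'b': from fail(0)=0 chase 'b': 0 ⇒ 0;  out=∅∪out(0)=∅
  fail(3) 'a': from fail(0)=0 chase 'a': 0 ⇒ 0;  out=∅∪out(0)=∅
  fail(7) 'c': from fail(0)=0 chase 'c': 0 ⇒ 0;  out=∅∪out(0)=∅
  fail(10) 'd': from fail(0)=0 chase 'd': 0 ⇒ 0;  out=∅∪out(0)=∅
  fail(2) 'bc': from fail(1)=0 chase 'c': 0 ⇒ 7;  out={0}∪out(7)={0}
  fail(4) 'ab': from fail(3)=0 chase 'b': 0 ⇒ 1;  out=∅∪out(1)=∅
  fail(8) 'cd': from fail(7)=0 chase 'd': 0 ⇒ 10;  out=∅∪out(10)=∅
  fail(11) 'da': from fail(10)=0 chase 'a': 0 ⇒ 3;  out={3}∪out(3)={3}
  fail(14) 'ca': from fail(7)=0 chase 'a': 0 ⇒ 3;  out=∅∪out(3)=∅
  fail(18) 'aa': from fail(3)=0 chase 'a': 0 ⇒ 3;  out=∅∪out(3)=∅
  fail(5) 'abb': from fail(4)=1 chase 'b': 1→0 ⇒ 1;  out=∅∪out(1)=∅
  fail(9) 'cda': from fail(8)=10 chase 'a': 10 ⇒ 11;  out={2}∪out(11)={2,3}
  fail(12) 'dab': from fail(11)=3 chase 'b': 3 ⇒ 4;  out=∅∪out(4)=∅
  fail(15) 'cab': from fail(14)=3 chase 'b': 3 ⇒ 4;  out=∅∪out(4)=∅
  fail(19) 'aad': from fail(18)=3 chase 'd': 3→0 ⇒ 10;  out=∅∪out(10)=∅
  fail(23) 'abd': from fail(4)=1 chase 'd': 1→0 ⇒ 10;  out=∅∪out(10)=∅
  fail(6) 'abbb': from fail(5)=1 chase 'b': 1→0 ⇒ 1;  out={1}∪out(1)={1}
  fail(13) 'dabd': from fail(12)=4 chase 'd': 4 ⇒ 23;  out={4}∪out(23)={4}
  fail(16) 'cabd': from fail(15)=4 chase 'd': 4 ⇒ 23;  out=∅∪out(23)=∅
  fail(20) 'aadd': from fail(19)=10 chase 'd': 10→0 ⇒ 10;  out=∅∪out(10)=∅
  fail(24) 'abdd': from fail(23)=10 chase 'd': 10→0 ⇒ 10;  out={7}∪out(10)={7}
  fail(17) 'cabdd': from fail(16)=23 chase 'd': 23 ⇒ 24;  out={5}∪out(24)={5,7}
  fail(21) 'aadda': from fail(20)=10 chase 'a': 10 ⇒ 11;  out=∅∪out(11)={3}
  fail(22) 'aaddad': from fail(21)=11 chase 'd': 11→3→0 ⇒ 10;  out={6}∪out(10)={6}

Text stream:
[0] read 'c'  n0⇒n7
[1] read 'a'  n7⇒n14
[2] read 'b'  n14⇒n15
[3] read 'b'  n15⇒n5 (via fail)
[4] read 'b'  n5⇒n6  → match P1@[1:4]
[5] read 'c'  n6⇒n2 (via fail)  → match P0@[4:5]
[6] read 'a'  n2⇒n14 (via fail)
[7] read 'a'  n14⇒n18 (via fail)
[8] read 'd'  n18⇒n19
[9] read 'd'  n19⇒n20
[10] read 'a'  n20⇒n21  → match P3@[9:10]
[11] read 'd'  n21⇒n22  → match P6@[6:11]
[12] read 'a'  n22⇒n11 (via fail)  → match P3@[11:12]
[13] read 'a'  n11⇒n18 (via fail)
[14] read 'a'  n18⇒n18 (via fail)
[15] read 'd'  n18⇒n19
[16] read 'd'  n19⇒n20
[17] read 'a'  n20⇒n21  → match P3@[16:17]
[18] read 'd'  n21⇒n22  → match P6@[13:18]
[19] read 'a'  n22⇒n11 (via fail)  → match P3@[18:19]
[20] read 'a'  n11⇒n18 (via fail)
[21] read 'a'  n18⇒n18 (via fail)
[22] read 'c'  n18⇒n7 (via fail)
[23] read 'a'  n7⇒n14
[24] read 'd'  n14⇒n10 (via fail)
[25] read 'a'  n10⇒n11  → match P3@[24:25]
[26] read 'b'  n11⇒n12
[27] read 'b'  n12⇒n5 (via fail)
[28] read 'b'  n5⇒n6  → match P1@[25:28]
[29] read 'a'  n6⇒n3 (via fail)
[30] read 'd'  n3⇒n10 (via fail)
[31] read 'c'  n10⇒n7 (via fail)
[32] read 'b'  n7⇒n1 (via fail)
[33] read 'c'  n1⇒n2  → match P0@[32:33]
[34] read 'a'  n2⇒n14 (via fail)
[35] read 'a'  n14⇒n18 (via fail)
[36] read 'd'  n18⇒n19
[37] read 'd'  n19⇒n20
[38] read 'a'  n20⇒n21  → match P3@[37:38]
[39] read 'd'  n21⇒n22  → match P6@[34:39]
[40] read 'a'  n22⇒n11 (via fail)  → match P3@[39:40]
[41] read 'a'  n11⇒n18 (via fail)
[42] read 'a'  n18⇒n18 (via fail)
[43] read 'c'  n18⇒n7 (via fail)
[44] read 'd'  n7⇒n8
[45] read 'a'  n8⇒n9  → match P2@[43:45],P3@[44:45]
[46] read 'b'  n9⇒n12 (via fail)
[47] read 'a'  n12⇒n3 (via fail)
[48] read 'b'  n3⇒n4
[49] read 'b'  n4⇒n5
[50] read 'b'  n5⇒n6  → match P1@[47:50]

Matches: [[4,1],[5,0],[10,3],[11,6],[12,3],[17,3],[18,6],[19,3],[25,3],[28,1],[33,0],[38,3],[39,6],[40,3],[45,2],[45,3],[50,1]]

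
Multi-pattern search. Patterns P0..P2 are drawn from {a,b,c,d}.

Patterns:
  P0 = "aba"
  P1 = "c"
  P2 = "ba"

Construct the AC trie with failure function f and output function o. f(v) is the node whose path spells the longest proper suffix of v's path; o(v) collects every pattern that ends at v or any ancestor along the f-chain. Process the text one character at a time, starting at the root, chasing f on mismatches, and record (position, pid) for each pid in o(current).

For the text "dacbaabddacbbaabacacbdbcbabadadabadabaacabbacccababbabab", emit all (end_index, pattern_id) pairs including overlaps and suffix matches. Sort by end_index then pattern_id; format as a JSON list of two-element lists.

Construct AC machine:
Trie nodes:
  n0 'ε': a→1 b→5 c→4
  n1 'a': b→2
  n2 'ab': a→3
  n3 'aba': ·  ←P0
  n4 'c': ·  ←P1
  n5 'b': a→6
  n6 'ba': ·  ←P2

Failure links (BFS by depth):
  n1('a'): parent n0 fail=0; on 'a' 0 → fail=0;  out ∅∪∅=∅
  n4('c'): parent n0 fail=0; on 'c' 0 → fail=0;  out {1}∪∅={1}
  n5('b'): parent n0 fail=0; on 'b' 0 → fail=0;  out ∅∪∅=∅
  n2('ab'): parent n1 fail=0; on 'b' 0 → fail=5;  out ∅∪∅=∅
  n6('ba'): parent n5 fail=0; on 'a' 0 → fail=1;  out {2}∪∅={2}
  n3('aba'): parent n2 fail=5; on 'a' 5 → fail=6;  out {0}∪{2}={0,2}

Scan:
[0] read 'd'  n0⇒n0
[1] read 'a'  n0⇒n1
[2] read 'c'  n1⇒n4 (via fail)  emit P1@[2:2]
[3] read 'b'  n4⇒n5 (via fail)
[4] read 'a'  n5⇒n6  emit P2@[3:4]
[5] read 'a'  n6⇒n1 (via fail)
[6] read 'b'  n1⇒n2
[7] read 'd'  n2⇒n0 (via fail)
[8] read 'd'  n0⇒n0
[9] read 'a'  n0⇒n1
[10] read 'c'  n1⇒n4 (via fail)  emit P1@[10:10]
[11] read 'b'  n4⇒n5 (via fail)
[12] read 'b'  n5⇒n5 (via fail)
[13] read 'a'  n5⇒n6  emit P2@[12:13]
[14] read 'a'  n6⇒n1 (via fail)
[15] read 'b'  n1⇒n2
[16] read 'a'  n2⇒n3  emit P0@[14:16],P2@[15:16]
[17] read 'c'  n3⇒n4 (via fail)  emit P1@[17:17]
[18] read 'a'  n4⇒n1 (via fail)
[19] read 'c'  n1⇒n4 (via fail)  emit P1@[19:19]
[20] read 'b'  n4⇒n5 (via fail)
[21] read 'd'  n5⇒n0 (via fail)
[22] read 'b'  n0⇒n5
[23] read 'c'  n5⇒n4 (via fail)  emit P1@[23:23]
[24] read 'b'  n4⇒n5 (via fail)
[25] read 'a'  n5⇒n6  emit P2@[24:25]
[26] read 'b'  n6⇒n2 (via fail)
[27] read 'a'  n2⇒n3  emit P0@[25:27],P2@[26:27]
[28] read 'd'  n3⇒n0 (via fail)
[29] read 'a'  n0⇒n1
[30] read 'd'  n1⇒n0 (via fail)
[31] read 'a'  n0⇒n1
[32] read 'b'  n1⇒n2
[33] read 'a'  n2⇒n3  emit P0@[31:33],P2@[32:33]
[34] read 'd'  n3⇒n0 (via fail)
[35] read 'a'  n0⇒n1
[36] read 'b'  n1⇒n2
[37] read 'a'  n2⇒n3  emit P0@[35:37],P2@[36:37]
[38] read 'a'  n3⇒n1 (via fail)
[39] read 'c'  n1⇒n4 (via fail)  emit P1@[39:39]
[40] read 'a'  n4⇒n1 (via fail)
[41] read 'b'  n1⇒n2
[42] read 'b'  n2⇒n5 (via fail)
[43] read 'a'  n5⇒n6  emit P2@[42:43]
[44] read 'c'  n6⇒n4 (via fail)  emit P1@[44:44]
[45] read 'c'  n4⇒n4 (via fail)  emit P1@[45:45]
[46] read 'c'  n4⇒n4 (via fail)  emit P1@[46:46]
[47] read 'a'  n4⇒n1 (via fail)
[48] read 'b'  n1⇒n2
[49] read 'a'  n2⇒n3  emit P0@[47:49],P2@[48:49]
[50] read 'b'  n3⇒n2 (via fail)
[51] read 'b'  n2⇒n5 (via fail)
[52] read 'a'  n5⇒n6  emit P2@[51:52]
[53] read 'b'  n6⇒n2 (via fail)
[54] read 'a'  n2⇒n3  emit P0@[52:54],P2@[53:54]
[55] read 'b'  n3⇒n2 (via fail)

Matches: [[2,1],[4,2],[10,1],[13,2],[16,0],[16,2],[17,1],[19,1],[23,1],[25,2],[27,0],[27,2],[33,0],[33,2],[37,0],[37,2],[39,1],[43,2],[44,1],[45,1],[46,1],[49,0],[49,2],[52,2],[54,0],[54,2]]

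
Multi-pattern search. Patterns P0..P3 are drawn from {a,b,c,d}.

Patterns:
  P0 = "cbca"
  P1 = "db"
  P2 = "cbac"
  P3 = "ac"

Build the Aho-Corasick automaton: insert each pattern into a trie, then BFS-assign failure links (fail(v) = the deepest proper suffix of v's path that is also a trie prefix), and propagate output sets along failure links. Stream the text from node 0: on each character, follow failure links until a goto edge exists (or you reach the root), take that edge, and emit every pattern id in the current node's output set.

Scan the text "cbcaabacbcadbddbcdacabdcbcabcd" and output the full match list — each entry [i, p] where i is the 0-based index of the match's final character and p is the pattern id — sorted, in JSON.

Build:
Trie (insert patterns):
  n0 'ε': a→9 c→1 d→5
  n1 'c': b→2
  n2 'cb': a→7 c→3
  n3 'cbc': a→4
  n4 'cbca': ·  [P0 ends]
  n5 'd': b→6
  n6 'db': ·  [P1 ends]
  n7 'cba': c→8
  n8 'cbac': ·  [P2 ends]
  n9 'a': c→10
  n10 'ac': ·  [P3 ends]

BFS fail/out derivation:
  fail(1) 'c': from fail(0)=0 chase 'c': 0 ⇒ 0;  out=∅∪out(0)=∅
  fail(5) 'd': from fail(0)=0 chase 'd': 0 ⇒ 0;  out=∅∪out(0)=∅
  fail(9) 'a': from fail(0)=0 chase 'a': 0 ⇒ 0;  out=∅∪out(0)=∅
  fail(2) 'cb': from fail(1)=0 chase 'b': 0 ⇒ 0;  out=∅∪out(0)=∅
  fail(6) 'db': from fail(5)=0 chase 'b': 0 ⇒ 0;  out={1}∪out(0)={1}
  fail(10) 'ac': from fail(9)=0 chase 'c': 0 ⇒ 1;  out={3}∪out(1)={3}
  fail(3) 'cbc': from fail(2)=0 chase 'c': 0 ⇒ 1;  out=∅∪out(1)=∅
  fail(7) 'cba': from fail(2)=0 chase 'a': 0 ⇒ 9;  out=∅∪out(9)=∅
  fail(4) 'cbca': from fail(3)=1 chase 'a': 1→0 ⇒ 9;  out={0}∪out(9)={0}
  fail(8) 'cbac': from fail(7)=9 chase 'c': 9 ⇒ 10;  out={2}∪out(10)={2,3}

Text stream:
pos 0 'c': at 1
pos 1 'b': at 2
pos 2 'c': at 3
pos 3 'a': at 4  → match P0@[0:3]
pos 4 'a': at 9 (via fail)
pos 5 'b': at 0 (via fail)
pos 6 'a': at 9
pos 7 'c': at 10  → match P3@[6:7]
pos 8 'b': at 2 (via fail)
pos 9 'c': at 3
pos 10 'a': at 4  → match P0@[7:10]
pos 11 'd': at 5 (via fail)
pos 12 'b': at 6  → match P1@[11:12]
pos 13 'd': at 5 (via fail)
pos 14 'd': at 5 (via fail)
pos 15 'b': at 6  → match P1@[14:15]
pos 16 'c': at 1 (via fail)
pos 17 'd': at 5 (via fail)
pos 18 'a': at 9 (via fail)
pos 19 'c': at 10  → match P3@[18:19]
pos 20 'a': at 9 (via fail)
pos 21 'b': at 0 (via fail)
pos 22 'd': at 5
pos 23 'c': at 1 (via fail)
pos 24 'b': at 2
pos 25 'c': at 3
pos 26 'a': at 4  → match P0@[23:26]
pos 27 'b': at 0 (via fail)
pos 28 'c': at 1
pos 29 'd': at 5 (via fail)

All matches (sorted): [[3,0],[7,3],[10,0],[12,1],[15,1],[19,3],[26,0]]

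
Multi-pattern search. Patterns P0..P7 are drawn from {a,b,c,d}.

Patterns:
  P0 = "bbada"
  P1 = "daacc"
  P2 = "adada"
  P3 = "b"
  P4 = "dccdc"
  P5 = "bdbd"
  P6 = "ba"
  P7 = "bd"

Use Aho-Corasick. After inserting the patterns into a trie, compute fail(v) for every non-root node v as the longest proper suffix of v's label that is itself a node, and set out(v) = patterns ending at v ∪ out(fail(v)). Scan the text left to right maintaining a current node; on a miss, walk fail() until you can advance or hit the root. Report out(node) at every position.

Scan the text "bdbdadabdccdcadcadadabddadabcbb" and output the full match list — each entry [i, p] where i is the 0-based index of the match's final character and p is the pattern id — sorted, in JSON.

Construct AC machine:
Trie nodes:
  0='ε' goto a→11 b→1 d→6
  1='b' goto a→23 b→2 d→20  [P3 ends]
  2='bb' goto a→3
  3='bba' goto d→4
  4='bbad' goto a→5
  5='bbada' goto ·  [P0 ends]
  6='d' goto a→7 c→16
  7='da' goto a→8
  8='daa' goto c→9
  9='daac' goto c→10
  10='daacc' goto ·  [P1 ends]
  11='a' goto d→12
  12='ad' goto a→13
  13='ada' goto d→14
  14='adad' goto a→15
  15='adada' goto ·  [P2 ends]
  16='dc' goto c→17
  17='dcc' goto d→18
  18='dccd' goto c→19
  19='dccdc' goto ·  [P4 ends]
  20='bd' goto b→21  [P7 ends]
  21='bdb' goto d→22
  22='bdbd' goto ·  [P5 ends]
  23='ba' goto ·  [P6 ends]

BFS fail/out derivation:
  fail(1) 'b': from fail(0)=0 chase 'b': 0 ⇒ 0;  out={3}∪out(0)={3}
  fail(6) 'd': from fail(0)=0 chase 'd': 0 ⇒ 0;  out=∅∪out(0)=∅
  fail(11) 'a': from fail(0)=0 chase 'a': 0 ⇒ 0;  out=∅∪out(0)=∅
  fail(2) 'bb': from fail(1)=0 chase 'b': 0 ⇒ 1;  out=∅∪out(1)={3}
  fail(7) 'da': from fail(6)=0 chase 'a': 0 ⇒ 11;  out=∅∪out(11)=∅
  fail(12) 'ad': from fail(11)=0 chase 'd': 0 ⇒ 6;  out=∅∪out(6)=∅
  fail(16) 'dc': from fail(6)=0 chase 'c': 0 ⇒ 0;  out=∅∪out(0)=∅
  fail(20) 'bd': from fail(1)=0 chase 'd': 0 ⇒ 6;  out={7}∪out(6)={7}
  fail(23) 'ba': from fail(1)=0 chase 'a': 0 ⇒ 11;  out={6}∪out(11)={6}
  fail(3) 'bba': from fail(2)=1 chase 'a': 1 ⇒ 23;  out=∅∪out(23)={6}
  fail(8) 'daa': from fail(7)=11 chase 'a': 11→0 ⇒ 11;  out=∅∪out(11)=∅
  fail(13) 'ada': from fail(12)=6 chase 'a': 6 ⇒ 7;  out=∅∪out(7)=∅
  fail(17) 'dcc': from fail(16)=0 chase 'c': 0 ⇒ 0;  out=∅∪out(0)=∅
  fail(21) 'bdb': from fail(20)=6 chase 'b': 6→0 ⇒ 1;  out=∅∪out(1)={3}
  fail(4) 'bbad': from fail(3)=23 chase 'd': 23→11 ⇒ 12;  out=∅∪out(12)=∅
  fail(9) 'daac': from fail(8)=11 chase 'c': 11→0 ⇒ 0;  out=∅∪out(0)=∅
  fail(14) 'adad': from fail(13)=7 chase 'd': 7→11 ⇒ 12;  out=∅∪out(12)=∅
  fail(18) 'dccd': from fail(17)=0 chase 'd': 0 ⇒ 6;  out=∅∪out(6)=∅
  fail(22) 'bdbd': from fail(21)=1 chase 'd': 1 ⇒ 20;  out={5}∪out(20)={5,7}
  fail(5) 'bbada': from fail(4)=12 chase 'a': 12 ⇒ 13;  out={0}∪out(13)={0}
  fail(10) 'daacc': from fail(9)=0 chase 'c': 0 ⇒ 0;  out={1}∪out(0)={1}
  fail(15) 'adada': from fail(14)=12 chase 'a': 12 ⇒ 13;  out={2}∪out(13)={2}
  fail(19) 'dccdc': from fail(18)=6 chase 'c': 6 ⇒ 16;  out={4}∪out(16)={4}

Run:
[0] read 'b'  n0⇒n1  emit P3@[0:0]
[1] read 'd'  n1⇒n20  emit P7@[0:1]
[2] read 'b'  n20⇒n21  emit P3@[2:2]
[3] read 'd'  n21⇒n22  emit P5@[0:3],P7@[2:3]
[4] read 'a'  n22⇒n7 (fail-walked)
[5] read 'd'  n7⇒n12 (fail-walked)
[6] read 'a'  n12⇒n13
[7] read 'b'  n13⇒n1 (fail-walked)  emit P3@[7:7]
[8] read 'd'  n1⇒n20  emit P7@[7:8]
[9] read 'c'  n20⇒n16 (fail-walked)
[10] read 'c'  n16⇒n17
[11] read 'd'  n17⇒n18
[12] read 'c'  n18⇒n19  emit P4@[8:12]
[13] read 'a'  n19⇒n11 (fail-walked)
[14] read 'd'  n11⇒n12
[15] read 'c'  n12⇒n16 (fail-walked)
[16] read 'a'  n16⇒n11 (fail-walked)
[17] read 'd'  n11⇒n12
[18] read 'a'  n12⇒n13
[19] read 'd'  n13⇒n14
[20] read 'a'  n14⇒n15  emit P2@[16:20]
[21] read 'b'  n15⇒n1 (fail-walked)  emit P3@[21:21]
[22] read 'd'  n1⇒n20  emit P7@[21:22]
[23] read 'd'  n20⇒n6 (fail-walked)
[24] read 'a'  n6⇒n7
[25] read 'd'  n7⇒n12 (fail-walked)
[26] read 'a'  n12⇒n13
[27] read 'b'  n13⇒n1 (fail-walked)  emit P3@[27:27]
[28] read 'c'  n1⇒n0 (fail-walked)
[29] read 'b'  n0⇒n1  emit P3@[29:29]
[30] read 'b'  n1⇒n2  emit P3@[30:30]

All matches (sorted): [[0,3],[1,7],[2,3],[3,5],[3,7],[7,3],[8,7],[12,4],[20,2],[21,3],[22,7],[27,3],[29,3],[30,3]]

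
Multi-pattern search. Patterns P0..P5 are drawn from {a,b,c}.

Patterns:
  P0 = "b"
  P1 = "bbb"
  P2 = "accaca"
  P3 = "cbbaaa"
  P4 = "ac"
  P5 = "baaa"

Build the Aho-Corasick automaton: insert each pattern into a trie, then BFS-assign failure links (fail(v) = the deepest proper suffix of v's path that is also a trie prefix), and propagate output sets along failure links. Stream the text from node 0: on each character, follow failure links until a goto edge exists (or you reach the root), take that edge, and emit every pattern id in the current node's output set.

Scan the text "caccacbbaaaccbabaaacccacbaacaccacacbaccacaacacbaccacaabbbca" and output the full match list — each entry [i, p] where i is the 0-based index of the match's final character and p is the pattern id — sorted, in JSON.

Construct AC machine:
Trie (insert patterns):
  n0 'ε': a→4 b→1 c→10
  n1 'b': a→16 b→2  [P0 ends]
  n2 'bb': b→3
  n3 'bbb': ·  [P1 ends]
  n4 'a': c→5
  n5 'ac': c→6  [P4 ends]
  n6 'acc': a→7
  n7 'acca': c→8
  n8 'accac': a→9
  n9 'accaca': ·  [P2 ends]
  n10 'c': b→11
  n11 'cb': b→12
  n12 'cbb': a→13
  n13 'cbba': a→14
  n14 'cbbaa': a→15
  n15 'cbbaaa': ·  [P3 ends]
  n16 'ba': a→17
  n17 'baa': a→18
  n18 'baaa': ·  [P5 ends]

BFS fail/out derivation:
  n1('b'): parent n0 fail=0; on 'b' 0 → fail=0;  out {0}∪∅={0}
  n4('a'): parent n0 fail=0; on 'a' 0 → fail=0;  out ∅∪∅=∅
  n10('c'): parent n0 fail=0; on 'c' 0 → fail=0;  out ∅∪∅=∅
  n2('bb'): parent n1 fail=0; on 'b' 0 → fail=1;  out ∅∪{0}={0}
  n5('ac'): parent n4 fail=0; on 'c' 0 → fail=10;  out {4}∪∅={4}
  n11('cb'): parent n10 fail=0; on 'b' 0 → fail=1;  out ∅∪{0}={0}
  n16('ba'): parent n1 fail=0; on 'a' 0 → fail=4;  out ∅∪∅=∅
  n3('bbb'): parent n2 fail=1; on 'b' 1 → fail=2;  out {1}∪{0}={0,1}
  n6('acc'): parent n5 fail=10; on 'c' 10→0 → fail=10;  out ∅∪∅=∅
  n12('cbb'): parent n11 fail=1; on 'b' 1 → fail=2;  out ∅∪{0}={0}
  n17('baa'): parent n16 fail=4; on 'a' 4→0 → fail=4;  out ∅∪∅=∅
  n7('acca'): parent n6 fail=10; on 'a' 10→0 → fail=4;  out ∅∪∅=∅
  n13('cbba'): parent n12 fail=2; on 'a' 2→1 → fail=16;  out ∅∪∅=∅
  n18('baaa'): parent n17 fail=4; on 'a' 4→0 → fail=4;  out {5}∪∅={5}
  n8('accac'): parent n7 fail=4; on 'c' 4 → fail=5;  out ∅∪{4}={4}
  n14('cbbaa'): parent n13 fail=16; on 'a' 16 → fail=17;  out ∅∪∅=∅
  n9('accaca'): parent n8 fail=5; on 'a' 5→10→0 → fail=4;  out {2}∪∅={2}
  n15('cbbaaa'): parent n14 fail=17; on 'a' 17 → fail=18;  out {3}∪{5}={3,5}

Run:
[0] read 'c'  n0⇒n10
[1] read 'a'  n10⇒n4 (via fail)
[2] read 'c'  n4⇒n5  ** P4@[1:2]
[3] read 'c'  n5⇒n6
[4] read 'a'  n6⇒n7
[5] read 'c'  n7⇒n8  ** P4@[4:5]
[6] read 'b'  n8⇒n11 (via fail)  ** P0@[6:6]
[7] read 'b'  n11⇒n12  ** P0@[7:7]
[8] read 'a'  n12⇒n13
[9] read 'a'  n13⇒n14
[10] read 'a'  n14⇒n15  ** P3@[5:10],P5@[7:10]
[11] read 'c'  n15⇒n5 (via fail)  ** P4@[10:11]
[12] read 'c'  n5⇒n6
[13] read 'b'  n6⇒n11 (via fail)  ** P0@[13:13]
[14] read 'a'  n11⇒n16 (via fail)
[15] read 'b'  n16⇒n1 (via fail)  ** P0@[15:15]
[16] read 'a'  n1⇒n16
[17] read 'a'  n16⇒n17
[18] read 'a'  n17⇒n18  ** P5@[15:18]
[19] read 'c'  n18⇒n5 (via fail)  ** P4@[18:19]
[20] read 'c'  n5⇒n6
[21] read 'c'  n6⇒n10 (via fail)
[22] read 'a'  n10⇒n4 (via fail)
[23] read 'c'  n4⇒n5  ** P4@[22:23]
[24] read 'b'  n5⇒n11 (via fail)  ** P0@[24:24]
[25] read 'a'  n11⇒n16 (via fail)
[26] read 'a'  n16⇒n17
[27] read 'c'  n17⇒n5 (via fail)  ** P4@[26:27]
[28] read 'a'  n5⇒n4 (via fail)
[29] read 'c'  n4⇒n5  ** P4@[28:29]
[30] read 'c'  n5⇒n6
[31] read 'a'  n6⇒n7
[32] read 'c'  n7⇒n8  ** P4@[31:32]
[33] read 'a'  n8⇒n9  ** P2@[28:33]
[34] read 'c'  n9⇒n5 (via fail)  ** P4@[33:34]
[35] read 'b'  n5⇒n11 (via fail)  ** P0@[35:35]
[36] read 'a'  n11⇒n16 (via fail)
[37] read 'c'  n16⇒n5 (via fail)  ** P4@[36:37]
[38] read 'c'  n5⇒n6
[39] read 'a'  n6⇒n7
[40] read 'c'  n7⇒n8  ** P4@[39:40]
[41] read 'a'  n8⇒n9  ** P2@[36:41]
[42] read 'a'  n9⇒n4 (via fail)
[43] read 'c'  n4⇒n5  ** P4@[42:43]
[44] read 'a'  n5⇒n4 (via fail)
[45] read 'c'  n4⇒n5  ** P4@[44:45]
[46] read 'b'  n5⇒n11 (via fail)  ** P0@[46:46]
[47] read 'a'  n11⇒n16 (via fail)
[48] read 'c'  n16⇒n5 (via fail)  ** P4@[47:48]
[49] read 'c'  n5⇒n6
[50] read 'a'  n6⇒n7
[51] read 'c'  n7⇒n8  ** P4@[50:51]
[52] read 'a'  n8⇒n9  ** P2@[47:52]
[53] read 'a'  n9⇒n4 (via fail)
[54] read 'b'  n4⇒n1 (via fail)  ** P0@[54:54]
[55] read 'b'  n1⇒n2  ** P0@[55:55]
[56] read 'b'  n2⇒n3  ** P0@[56:56],P1@[54:56]
[57] read 'c'  n3⇒n10 (via fail)
[58] read 'a'  n10⇒n4 (via fail)

All matches (sorted): [[2,4],[5,4],[6,0],[7,0],[10,3],[10,5],[11,4],[13,0],[15,0],[18,5],[19,4],[23,4],[24,0],[27,4],[29,4],[32,4],[33,2],[34,4],[35,0],[37,4],[40,4],[41,2],[43,4],[45,4],[46,0],[48,4],[51,4],[52,2],[54,0],[55,0],[56,0],[56,1]]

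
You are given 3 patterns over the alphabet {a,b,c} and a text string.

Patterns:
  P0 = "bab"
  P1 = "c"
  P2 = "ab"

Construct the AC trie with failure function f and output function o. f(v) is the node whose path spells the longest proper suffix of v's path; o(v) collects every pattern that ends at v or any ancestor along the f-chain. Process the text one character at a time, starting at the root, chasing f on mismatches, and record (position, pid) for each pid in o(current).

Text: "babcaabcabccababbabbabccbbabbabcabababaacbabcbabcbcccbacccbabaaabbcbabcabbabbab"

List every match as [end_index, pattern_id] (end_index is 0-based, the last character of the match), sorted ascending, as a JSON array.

Build:
Trie nodes:
  n0 'ε': a→5 b→1 c→4
  n1 'b': a→2
  n2 'ba': b→3
  n3 'bab': ·  ←P0
  n4 'c': ·  ←P1
  n5 'a': b→6
  n6 'ab': ·  ←P2

Failure links (BFS by depth):
  n1('b'): parent n0 fail=0; on 'b' 0 → fail=0;  out ∅∪∅=∅
  n4('c'): parent n0 fail=0; on 'c' 0 → fail=0;  out {1}∪∅={1}
  n5('a'): parent n0 fail=0; on 'a' 0 → fail=0;  out ∅∪∅=∅
  n2('ba'): parent n1 fail=0; on 'a' 0 → fail=5;  out ∅∪∅=∅
  n6('ab'): parent n5 fail=0; on 'b' 0 → fail=1;  out {2}∪∅={2}
  n3('bab'): parent n2 fail=5; on 'b' 5 → fail=6;  out {0}∪{2}={0,2}

Scan:
pos 0 'b': at 1
pos 1 'a': at 2
pos 2 'b': at 3  emit P0@[0:2],P2@[1:2]
pos 3 'c': at 4 (fail-walked)  emit P1@[3:3]
pos 4 'a': at 5 (fail-walked)
pos 5 'a': at 5 (fail-walked)
pos 6 'b': at 6  emit P2@[5:6]
pos 7 'c': at 4 (fail-walked)  emit P1@[7:7]
pos 8 'a': at 5 (fail-walked)
pos 9 'b': at 6  emit P2@[8:9]
pos 10 'c': at 4 (fail-walked)  emit P1@[10:10]
pos 11 'c': at 4 (fail-walked)  emit P1@[11:11]
pos 12 'a': at 5 (fail-walked)
pos 13 'b': at 6  emit P2@[12:13]
pos 14 'a': at 2 (fail-walked)
pos 15 'b': at 3  emit P0@[13:15],P2@[14:15]
pos 16 'b': at 1 (fail-walked)
pos 17 'a': at 2
pos 18 'b': at 3  emit P0@[16:18],P2@[17:18]
pos 19 'b': at 1 (fail-walked)
pos 20 'a': at 2
pos 21 'b': at 3  emit P0@[19:21],P2@[20:21]
pos 22 'c': at 4 (fail-walked)  emit P1@[22:22]
pos 23 'c': at 4 (fail-walked)  emit P1@[23:23]
pos 24 'b': at 1 (fail-walked)
pos 25 'b': at 1 (fail-walked)
pos 26 'a': at 2
pos 27 'b': at 3  emit P0@[25:27],P2@[26:27]
pos 28 'b': at 1 (fail-walked)
pos 29 'a': at 2
pos 30 'b': at 3  emit P0@[28:30],P2@[29:30]
pos 31 'c': at 4 (fail-walked)  emit P1@[31:31]
pos 32 'a': at 5 (fail-walked)
pos 33 'b': at 6  emit P2@[32:33]
pos 34 'a': at 2 (fail-walked)
pos 35 'b': at 3  emit P0@[33:35],P2@[34:35]
pos 36 'a': at 2 (fail-walked)
pos 37 'b': at 3  emit P0@[35:37],P2@[36:37]
pos 38 'a': at 2 (fail-walked)
pos 39 'a': at 5 (fail-walked)
pos 40 'c': at 4 (fail-walked)  emit P1@[40:40]
pos 41 'b': at 1 (fail-walked)
pos 42 'a': at 2
pos 43 'b': at 3  emit P0@[41:43],P2@[42:43]
pos 44 'c': at 4 (fail-walked)  emit P1@[44:44]
pos 45 'b': at 1 (fail-walked)
pos 46 'a': at 2
pos 47 'b': at 3  emit P0@[45:47],P2@[46:47]
pos 48 'c': at 4 (fail-walked)  emit P1@[48:48]
pos 49 'b': at 1 (fail-walked)
pos 50 'c': at 4 (fail-walked)  emit P1@[50:50]
pos 51 'c': at 4 (fail-walked)  emit P1@[51:51]
pos 52 'c': at 4 (fail-walked)  emit P1@[52:52]
pos 53 'b': at 1 (fail-walked)
pos 54 'a': at 2
pos 55 'c': at 4 (fail-walked)  emit P1@[55:55]
pos 56 'c': at 4 (fail-walked)  emit P1@[56:56]
pos 57 'c': at 4 (fail-walked)  emit P1@[57:57]
pos 58 'b': at 1 (fail-walked)
pos 59 'a': at 2
pos 60 'b': at 3  emit P0@[58:60],P2@[59:60]
pos 61 'a': at 2 (fail-walked)
pos 62 'a': at 5 (fail-walked)
pos 63 'a': at 5 (fail-walked)
pos 64 'b': at 6  emit P2@[63:64]
pos 65 'b': at 1 (fail-walked)
pos 66 'c': at 4 (fail-walked)  emit P1@[66:66]
pos 67 'b': at 1 (fail-walked)
pos 68 'a': at 2
pos 69 'b': at 3  emit P0@[67:69],P2@[68:69]
pos 70 'c': at 4 (fail-walked)  emit P1@[70:70]
pos 71 'a': at 5 (fail-walked)
pos 72 'b': at 6  emit P2@[71:72]
pos 73 'b': at 1 (fail-walked)
pos 74 'a': at 2
pos 75 'b': at 3  emit P0@[73:75],P2@[74:75]
pos 76 'b': at 1 (fail-walked)
pos 77 'a': at 2
pos 78 'b': at 3  emit P0@[76:78],P2@[77:78]

Result: [[2,0],[2,2],[3,1],[6,2],[7,1],[9,2],[10,1],[11,1],[13,2],[15,0],[15,2],[18,0],[18,2],[21,0],[21,2],[22,1],[23,1],[27,0],[27,2],[30,0],[30,2],[31,1],[33,2],[35,0],[35,2],[37,0],[37,2],[40,1],[43,0],[43,2],[44,1],[47,0],[47,2],[48,1],[50,1],[51,1],[52,1],[55,1],[56,1],[57,1],[60,0],[60,2],[64,2],[66,1],[69,0],[69,2],[70,1],[72,2],[75,0],[75,2],[78,0],[78,2]]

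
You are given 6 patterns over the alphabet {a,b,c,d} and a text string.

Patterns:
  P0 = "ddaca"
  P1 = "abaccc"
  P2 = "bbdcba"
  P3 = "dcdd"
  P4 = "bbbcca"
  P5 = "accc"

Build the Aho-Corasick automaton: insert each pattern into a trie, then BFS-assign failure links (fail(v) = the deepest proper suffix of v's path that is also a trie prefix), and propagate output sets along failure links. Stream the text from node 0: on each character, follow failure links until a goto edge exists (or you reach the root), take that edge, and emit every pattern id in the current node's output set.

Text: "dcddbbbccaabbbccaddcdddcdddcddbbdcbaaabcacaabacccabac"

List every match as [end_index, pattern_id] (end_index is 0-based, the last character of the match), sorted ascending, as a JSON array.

Construct AC machine:
Trie nodes:
  n0 'ε': a→6 b→12 d→1
  n1 'd': c→18 d→2
  n2 'dd': a→3
  n3 'dda': c→4
  n4 'ddac': a→5
  n5 'ddaca': ·  ←P0
  n6 'a': b→7 c→25
  n7 'ab': a→8
  n8 'aba': c→9
  n9 'abac': c→10
  n10 'abacc': c→11
  n11 'abaccc': ·  ←P1
  n12 'b': b→13
  n13 'bb': b→21 d→14
  n14 'bbd': c→15
  n15 'bbdc': b→16
  n16 'bbdcb': a→17
  n17 'bbdcba': ·  ←P2
  n18 'dc': d→19
  n19 'dcd': d→20
  n20 'dcdd': ·  ←P3
  n21 'bbb': c→22
  n22 'bbbc': c→23
  n23 'bbbcc': a→24
  n24 'bbbcca': ·  ←P4
  n25 'ac': c→26
  n26 'acc': c→27
  n27 'accc': ·  ←P5

Failure links (BFS by depth):
  fail(1) 'd': from fail(0)=0 chase 'd': 0 ⇒ 0;  out=∅∪out(0)=∅
  fail(6) 'a': from fail(0)=0 chase 'a': 0 ⇒ 0;  out=∅∪out(0)=∅
  fail(12) 'b': from fail(0)=0 chase 'b': 0 ⇒ 0;  out=∅∪out(0)=∅
  fail(2) 'dd': from fail(1)=0 chase 'd': 0 ⇒ 1;  out=∅∪out(1)=∅
  fail(7) 'ab': from fail(6)=0 chase 'b': 0 ⇒ 12;  out=∅∪out(12)=∅
  fail(13) 'bb': from fail(12)=0 chase 'b': 0 ⇒ 12;  out=∅∪out(12)=∅
  fail(18) 'dc': from fail(1)=0 chase 'c': 0 ⇒ 0;  out=∅∪out(0)=∅
  fail(25) 'ac': from fail(6)=0 chase 'c': 0 ⇒ 0;  out=∅∪out(0)=∅
  fail(3) 'dda': from fail(2)=1 chase 'a': 1→0 ⇒ 6;  out=∅∪out(6)=∅
  fail(8) 'aba': from fail(7)=12 chase 'a': 12→0 ⇒ 6;  out=∅∪out(6)=∅
  fail(14) 'bbd': from fail(13)=12 chase 'd': 12→0 ⇒ 1;  out=∅∪out(1)=∅
  fail(19) 'dcd': from fail(18)=0 chase 'd': 0 ⇒ 1;  out=∅∪out(1)=∅
  fail(21) 'bbb': from fail(13)=12 chase 'b': 12 ⇒ 13;  out=∅∪out(13)=∅
  fail(26) 'acc': from fail(25)=0 chase 'c': 0 ⇒ 0;  out=∅∪out(0)=∅
  fail(4) 'ddac': from fail(3)=6 chase 'c': 6 ⇒ 25;  out=∅∪out(25)=∅
  fail(9) 'abac': from fail(8)=6 chase 'c': 6 ⇒ 25;  out=∅∪out(25)=∅
  fail(15) 'bbdc': from fail(14)=1 chase 'c': 1 ⇒ 18;  out=∅∪out(18)=∅
  fail(20) 'dcdd': from fail(19)=1 chase 'd': 1 ⇒ 2;  out={3}∪out(2)={3}
  fail(22) 'bbbc': from fail(21)=13 chase 'c': 13→12→0 ⇒ 0;  out=∅∪out(0)=∅
  fail(27) 'accc': from fail(26)=0 chase 'c': 0 ⇒ 0;  out={5}∪out(0)={5}
  fail(5) 'ddaca': from fail(4)=25 chase 'a': 25→0 ⇒ 6;  out={0}∪out(6)={0}
  fail(10) 'abacc': from fail(9)=25 chase 'c': 25 ⇒ 26;  out=∅∪out(26)=∅
  fail(16) 'bbdcb': from fail(15)=18 chase 'b': 18→0 ⇒ 12;  out=∅∪out(12)=∅
  fail(23) 'bbbcc': from fail(22)=0 chase 'c': 0 ⇒ 0;  out=∅∪out(0)=∅
  fail(11) 'abaccc': from fail(10)=26 chase 'c': 26 ⇒ 27;  out={1}∪out(27)={1,5}
  fail(17) 'bbdcba': from fail(16)=12 chase 'a': 12→0 ⇒ 6;  out={2}∪out(6)={2}
  fail(24) 'bbbcca': from fail(23)=0 chase 'a': 0 ⇒ 6;  out={4}∪out(6)={4}

Scan:
pos 0 'd': at 1
pos 1 'c': at 18
pos 2 'd': at 19
pos 3 'd': at 20  emit P3@[0:3]
pos 4 'b': at 12 (via fail)
pos 5 'b': at 13
pos 6 'b': at 21
pos 7 'c': at 22
pos 8 'c': at 23
pos 9 'a': at 24  emit P4@[4:9]
pos 10 'a': at 6 (via fail)
pos 11 'b': at 7
pos 12 'b': at 13 (via fail)
pos 13 'b': at 21
pos 14 'c': at 22
pos 15 'c': at 23
pos 16 'a': at 24  emit P4@[11:16]
pos 17 'd': at 1 (via fail)
pos 18 'd': at 2
pos 19 'c': at 18 (via fail)
pos 20 'd': at 19
pos 21 'd': at 20  emit P3@[18:21]
pos 22 'd': at 2 (via fail)
pos 23 'c': at 18 (via fail)
pos 24 'd': at 19
pos 25 'd': at 20  emit P3@[22:25]
pos 26 'd': at 2 (via fail)
pos 27 'c': at 18 (via fail)
pos 28 'd': at 19
pos 29 'd': at 20  emit P3@[26:29]
pos 30 'b': at 12 (via fail)
pos 31 'b': at 13
pos 32 'd': at 14
pos 33 'c': at 15
pos 34 'b': at 16
pos 35 'a': at 17  emit P2@[30:35]
pos 36 'a': at 6 (via fail)
pos 37 'a': at 6 (via fail)
pos 38 'b': at 7
pos 39 'c': at 0 (via fail)
pos 40 'a': at 6
pos 41 'c': at 25
pos 42 'a': at 6 (via fail)
pos 43 'a': at 6 (via fail)
pos 44 'b': at 7
pos 45 'a': at 8
pos 46 'c': at 9
pos 47 'c': at 10
pos 48 'c': at 11  emit P1@[43:48],P5@[45:48]
pos 49 'a': at 6 (via fail)
pos 50 'b': at 7
pos 51 'a': at 8
pos 52 'c': at 9

All matches (sorted): [[3,3],[9,4],[16,4],[21,3],[25,3],[29,3],[35,2],[48,1],[48,5]]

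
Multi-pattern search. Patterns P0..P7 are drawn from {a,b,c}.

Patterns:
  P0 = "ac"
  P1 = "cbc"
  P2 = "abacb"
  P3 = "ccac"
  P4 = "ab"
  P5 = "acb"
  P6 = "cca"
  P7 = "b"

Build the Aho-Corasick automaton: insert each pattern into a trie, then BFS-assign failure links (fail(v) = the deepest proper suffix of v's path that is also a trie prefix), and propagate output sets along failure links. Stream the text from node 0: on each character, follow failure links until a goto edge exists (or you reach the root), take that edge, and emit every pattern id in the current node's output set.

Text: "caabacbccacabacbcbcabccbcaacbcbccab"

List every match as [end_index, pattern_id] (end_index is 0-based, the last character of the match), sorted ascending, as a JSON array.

Build:
Trie (insert patterns):
  n0 'ε': a→1 b→14 c→3
  n1 'a': b→6 c→2
  n2 'ac': b→13  ←P0
  n3 'c': b→4 c→10
  n4 'cb': c→5
  n5 'cbc': ·  ←P1
  n6 'ab': a→7  ←P4
  n7 'aba': c→8
  n8 'abac': b→9
  n9 'abacb': ·  ←P2
  n10 'cc': a→11
  n11 'cca': c→12  ←P6
  n12 'ccac': ·  ←P3
  n13 'acb': ·  ←P5
  n14 'b': ·  ←P7

BFS fail/out derivation:
  fail(1) 'a': from fail(0)=0 chase 'a': 0 ⇒ 0;  out=∅∪out(0)=∅
  fail(3) 'c': from fail(0)=0 chase 'c': 0 ⇒ 0;  out=∅∪out(0)=∅
  fail(14) 'b': from fail(0)=0 chase 'b': 0 ⇒ 0;  out={7}∪out(0)={7}
  fail(2) 'ac': from fail(1)=0 chase 'c': 0 ⇒ 3;  out={0}∪out(3)={0}
  fail(4) 'cb': from fail(3)=0 chase 'b': 0 ⇒ 14;  out=∅∪out(14)={7}
  fail(6) 'ab': from fail(1)=0 chase 'b': 0 ⇒ 14;  out={4}∪out(14)={4,7}
  fail(10) 'cc': from fail(3)=0 chase 'c': 0 ⇒ 3;  out=∅∪out(3)=∅
  fail(5) 'cbc': from fail(4)=14 chase 'c': 14→0 ⇒ 3;  out={1}∪out(3)={1}
  fail(7) 'aba': from fail(6)=14 chase 'a': 14→0 ⇒ 1;  out=∅∪out(1)=∅
  fail(11) 'cca': from fail(10)=3 chase 'a': 3→0 ⇒ 1;  out={6}∪out(1)={6}
  fail(13) 'acb': from fail(2)=3 chase 'b': 3 ⇒ 4;  out={5}∪out(4)={5,7}
  fail(8) 'abac': from fail(7)=1 chase 'c': 1 ⇒ 2;  out=∅∪out(2)={0}
  fail(12) 'ccac': from fail(11)=1 chase 'c': 1 ⇒ 2;  out={3}∪out(2)={0,3}
  fail(9) 'abacb': from fail(8)=2 chase 'b': 2 ⇒ 13;  out={2}∪out(13)={2,5,7}

Run:
pos 0 'c': at 3
pos 1 'a': at 1 ·f
pos 2 'a': at 1 ·f
pos 3 'b': at 6  ** P4@[2:3],P7@[3:3]
pos 4 'a': at 7
pos 5 'c': at 8  ** P0@[4:5]
pos 6 'b': at 9  ** P2@[2:6],P5@[4:6],P7@[6:6]
pos 7 'c': at 5 ·f  ** P1@[5:7]
pos 8 'c': at 10 ·f
pos 9 'a': at 11  ** P6@[7:9]
pos 10 'c': at 12  ** P0@[9:10],P3@[7:10]
pos 11 'a': at 1 ·f
pos 12 'b': at 6  ** P4@[11:12],P7@[12:12]
pos 13 'a': at 7
pos 14 'c': at 8  ** P0@[13:14]
pos 15 'b': at 9  ** P2@[11:15],P5@[13:15],P7@[15:15]
pos 16 'c': at 5 ·f  ** P1@[14:16]
pos 17 'b': at 4 ·f  ** P7@[17:17]
pos 18 'c': at 5  ** P1@[16:18]
pos 19 'a': at 1 ·f
pos 20 'b': at 6  ** P4@[19:20],P7@[20:20]
pos 21 'c': at 3 ·f
pos 22 'c': at 10
pos 23 'b': at 4 ·f  ** P7@[23:23]
pos 24 'c': at 5  ** P1@[22:24]
pos 25 'a': at 1 ·f
pos 26 'a': at 1 ·f
pos 27 'c': at 2  ** P0@[26:27]
pos 28 'b': at 13  ** P5@[26:28],P7@[28:28]
pos 29 'c': at 5 ·f  ** P1@[27:29]
pos 30 'b': at 4 ·f  ** P7@[30:30]
pos 31 'c': at 5  ** P1@[29:31]
pos 32 'c': at 10 ·f
pos 33 'a': at 11  ** P6@[31:33]
pos 34 'b': at 6 ·f  ** P4@[33:34],P7@[34:34]

All matches (sorted): [[3,4],[3,7],[5,0],[6,2],[6,5],[6,7],[7,1],[9,6],[10,0],[10,3],[12,4],[12,7],[14,0],[15,2],[15,5],[15,7],[16,1],[17,7],[18,1],[20,4],[20,7],[23,7],[24,1],[27,0],[28,5],[28,7],[29,1],[30,7],[31,1],[33,6],[34,4],[34,7]]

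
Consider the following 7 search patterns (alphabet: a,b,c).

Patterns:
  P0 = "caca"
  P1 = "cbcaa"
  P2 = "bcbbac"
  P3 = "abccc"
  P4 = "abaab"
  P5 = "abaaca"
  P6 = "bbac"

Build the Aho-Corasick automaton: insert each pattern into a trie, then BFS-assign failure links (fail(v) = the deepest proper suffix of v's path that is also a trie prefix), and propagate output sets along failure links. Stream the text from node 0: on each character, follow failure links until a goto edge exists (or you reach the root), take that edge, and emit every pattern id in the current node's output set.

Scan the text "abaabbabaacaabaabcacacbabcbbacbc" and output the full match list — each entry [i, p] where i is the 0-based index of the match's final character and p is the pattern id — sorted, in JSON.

Construct AC machine:
Trie nodes:
  0='ε' goto a→15 b→9 c→1
  1='c' goto a→2 b→5
  2='ca' goto c→3
  3='cac' goto a→4
  4='caca' goto ·  [P0 ends]
  5='cb' goto c→6
  6='cbc' goto a→7
  7='cbca' goto a→8
  8='cbcaa' goto ·  [P1 ends]
  9='b' goto b→25 c→10
  10='bc' goto b→11
  11='bcb' goto b→12
  12='bcbb' goto a→13
  13='bcbba' goto c→14
  14='bcbbac' goto ·  [P2 ends]
  15='a' goto b→16
  16='ab' goto a→20 c→17
  17='abc' goto c→18
  18='abcc' goto c→19
  19='abccc' goto ·  [P3 ends]
  20='aba' goto a→21
  21='abaa' goto b→22 c→23
  22='abaab' goto ·  [P4 ends]
  23='abaac' goto a→24
  24='abaaca' goto ·  [P5 ends]
  25='bb' goto a→26
  26='bba' goto c→27
  27='bbac' goto ·  [P6 ends]

Failure links (BFS by depth):
  fail(1) 'c': from fail(0)=0 chase 'c': 0 ⇒ 0;  out=∅∪out(0)=∅
  fail(9) 'b': from fail(0)=0 chase 'b': 0 ⇒ 0;  out=∅∪out(0)=∅
  fail(15) 'a': from fail(0)=0 chase 'a': 0 ⇒ 0;  out=∅∪out(0)=∅
  fail(2) 'ca': from fail(1)=0 chase 'a': 0 ⇒ 15;  out=∅∪out(15)=∅
  fail(5) 'cb': from fail(1)=0 chase 'b': 0 ⇒ 9;  out=∅∪out(9)=∅
  fail(10) 'bc': from fail(9)=0 chase 'c': 0 ⇒ 1;  out=∅∪out(1)=∅
  fail(16) 'ab': from fail(15)=0 chase 'b': 0 ⇒ 9;  out=∅∪out(9)=∅
  fail(25) 'bb': from fail(9)=0 chase 'b': 0 ⇒ 9;  out=∅∪out(9)=∅
  fail(3) 'cac': from fail(2)=15 chase 'c': 15→0 ⇒ 1;  out=∅∪out(1)=∅
  fail(6) 'cbc': from fail(5)=9 chase 'c': 9 ⇒ 10;  out=∅∪out(10)=∅
  fail(11) 'bcb': from fail(10)=1 chase 'b': 1 ⇒ 5;  out=∅∪out(5)=∅
  fail(17) 'abc': from fail(16)=9 chase 'c': 9 ⇒ 10;  out=∅∪out(10)=∅
  fail(20) 'aba': from fail(16)=9 chase 'a': 9→0 ⇒ 15;  out=∅∪out(15)=∅
  fail(26) 'bba': from fail(25)=9 chase 'a': 9→0 ⇒ 15;  out=∅∪out(15)=∅
  fail(4) 'caca': from fail(3)=1 chase 'a': 1 ⇒ 2;  out={0}∪out(2)={0}
  fail(7) 'cbca': from fail(6)=10 chase 'a': 10→1 ⇒ 2;  out=∅∪out(2)=∅
  fail(12) 'bcbb': from fail(11)=5 chase 'b': 5→9 ⇒ 25;  out=∅∪out(25)=∅
  fail(18) 'abcc': from fail(17)=10 chase 'c': 10→1→0 ⇒ 1;  out=∅∪out(1)=∅
  fail(21) 'abaa': from fail(20)=15 chase 'a': 15→0 ⇒ 15;  out=∅∪out(15)=∅
  fail(27) 'bbac': from fail(26)=15 chase 'c': 15→0 ⇒ 1;  out={6}∪out(1)={6}
  fail(8) 'cbcaa': from fail(7)=2 chase 'a': 2→15→0 ⇒ 15;  out={1}∪out(15)={1}
  fail(13) 'bcbba': from fail(12)=25 chase 'a': 25 ⇒ 26;  out=∅∪out(26)=∅
  fail(19) 'abccc': from fail(18)=1 chase 'c': 1→0 ⇒ 1;  out={3}∪out(1)={3}
  fail(22) 'abaab': from fail(21)=15 chase 'b': 15 ⇒ 16;  out={4}∪out(16)={4}
  fail(23) 'abaac': from fail(21)=15 chase 'c': 15→0 ⇒ 1;  out=∅∪out(1)=∅
  fail(14) 'bcbbac': from fail(13)=26 chase 'c': 26 ⇒ 27;  out={2}∪out(27)={2,6}
  fail(24) 'abaaca': from fail(23)=1 chase 'a': 1 ⇒ 2;  out={5}∪out(2)={5}

Scan:
[0] read 'a'  n0⇒n15
[1] read 'b'  n15⇒n16
[2] read 'a'  n16⇒n20
[3] read 'a'  n20⇒n21
[4] read 'b'  n21⇒n22  ** P4@[0:4]
[5] read 'b'  n22⇒n25 ·f
[6] read 'a'  n25⇒n26
[7] read 'b'  n26⇒n16 ·f
[8] read 'a'  n16⇒n20
[9] read 'a'  n20⇒n21
[10] read 'c'  n21⇒n23
[11] read 'a'  n23⇒n24  ** P5@[6:11]
[12] read 'a'  n24⇒n15 ·f
[13] read 'b'  n15⇒n16
[14] read 'a'  n16⇒n20
[15] read 'a'  n20⇒n21
[16] read 'b'  n21⇒n22  ** P4@[12:16]
[17] read 'c'  n22⇒n17 ·f
[18] read 'a'  n17⇒n2 ·f
[19] read 'c'  n2⇒n3
[20] read 'a'  n3⇒n4  ** P0@[17:20]
[21] read 'c'  n4⇒n3 ·f
[22] read 'b'  n3⇒n5 ·f
[23] read 'a'  n5⇒n15 ·f
[24] read 'b'  n15⇒n16
[25] read 'c'  n16⇒n17
[26] read 'b'  n17⇒n11 ·f
[27] read 'b'  n11⇒n12
[28] read 'a'  n12⇒n13
[29] read 'c'  n13⇒n14  ** P2@[24:29],P6@[26:29]
[30] read 'b'  n14⇒n5 ·f
[31] read 'c'  n5⇒n6

All matches (sorted): [[4,4],[11,5],[16,4],[20,0],[29,2],[29,6]]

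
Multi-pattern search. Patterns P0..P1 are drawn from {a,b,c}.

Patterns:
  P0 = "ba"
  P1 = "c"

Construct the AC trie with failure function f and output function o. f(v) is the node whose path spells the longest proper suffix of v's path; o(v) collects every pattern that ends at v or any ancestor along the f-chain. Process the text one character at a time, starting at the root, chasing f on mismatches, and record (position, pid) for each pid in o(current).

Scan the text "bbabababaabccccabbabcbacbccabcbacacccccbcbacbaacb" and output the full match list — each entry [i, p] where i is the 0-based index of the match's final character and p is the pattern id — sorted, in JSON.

Build automaton:
Trie nodes:
  0='ε' goto b→1 c→3
  1='b' goto a→2
  2='ba' goto ·  ←P0
  3='c' goto ·  ←P1

BFS fail/out derivation:
  n1('b'): parent n0 fail=0; on 'b' 0 → fail=0;  out ∅∪∅=∅
  n3('c'): parent n0 fail=0; on 'c' 0 → fail=0;  out {1}∪∅={1}
  n2('ba'): parent n1 fail=0; on 'a' 0 → fail=0;  out {0}∪∅={0}

Text stream:
pos 0 'b': at 1
pos 1 'b': at 1 (fail-walked)
pos 2 'a': at 2  emit P0@[1:2]
pos 3 'b': at 1 (fail-walked)
pos 4 'a': at 2  emit P0@[3:4]
pos 5 'b': at 1 (fail-walked)
pos 6 'a': at 2  emit P0@[5:6]
pos 7 'b': at 1 (fail-walked)
pos 8 'a': at 2  emit P0@[7:8]
pos 9 'a': at 0 (fail-walked)
pos 10 'b': at 1
pos 11 'c': at 3 (fail-walked)  emit P1@[11:11]
pos 12 'c': at 3 (fail-walked)  emit P1@[12:12]
pos 13 'c': at 3 (fail-walked)  emit P1@[13:13]
pos 14 'c': at 3 (fail-walked)  emit P1@[14:14]
pos 15 'a': at 0 (fail-walked)
pos 16 'b': at 1
pos 17 'b': at 1 (fail-walked)
pos 18 'a': at 2  emit P0@[17:18]
pos 19 'b': at 1 (fail-walked)
pos 20 'c': at 3 (fail-walked)  emit P1@[20:20]
pos 21 'b': at 1 (fail-walked)
pos 22 'a': at 2  emit P0@[21:22]
pos 23 'c': at 3 (fail-walked)  emit P1@[23:23]
pos 24 'b': at 1 (fail-walked)
pos 25 'c': at 3 (fail-walked)  emit P1@[25:25]
pos 26 'c': at 3 (fail-walked)  emit P1@[26:26]
pos 27 'a': at 0 (fail-walked)
pos 28 'b': at 1
pos 29 'c': at 3 (fail-walked)  emit P1@[29:29]
pos 30 'b': at 1 (fail-walked)
pos 31 'a': at 2  emit P0@[30:31]
pos 32 'c': at 3 (fail-walked)  emit P1@[32:32]
pos 33 'a': at 0 (fail-walked)
pos 34 'c': at 3  emit P1@[34:34]
pos 35 'c': at 3 (fail-walked)  emit P1@[35:35]
pos 36 'c': at 3 (fail-walked)  emit P1@[36:36]
pos 37 'c': at 3 (fail-walked)  emit P1@[37:37]
pos 38 'c': at 3 (fail-walked)  emit P1@[38:38]
pos 39 'b': at 1 (fail-walked)
pos 40 'c': at 3 (fail-walked)  emit P1@[40:40]
pos 41 'b': at 1 (fail-walked)
pos 42 'a': at 2  emit P0@[41:42]
pos 43 'c': at 3 (fail-walked)  emit P1@[43:43]
pos 44 'b': at 1 (fail-walked)
pos 45 'a': at 2  emit P0@[44:45]
pos 46 'a': at 0 (fail-walked)
pos 47 'c': at 3  emit P1@[47:47]
pos 48 'b': at 1 (fail-walked)

All matches (sorted): [[2,0],[4,0],[6,0],[8,0],[11,1],[12,1],[13,1],[14,1],[18,0],[20,1],[22,0],[23,1],[25,1],[26,1],[29,1],[31,0],[32,1],[34,1],[35,1],[36,1],[37,1],[38,1],[40,1],[42,0],[43,1],[45,0],[47,1]]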